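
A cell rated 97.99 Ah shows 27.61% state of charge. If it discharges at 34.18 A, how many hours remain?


Step 1: remaining = SOC/100 * C_total = 27.61/100 * 97.99 = 27.055 Ah
Step 2: t = remaining / I = 27.055 / 34.18 = 0.7915 hr

0.7915 hr


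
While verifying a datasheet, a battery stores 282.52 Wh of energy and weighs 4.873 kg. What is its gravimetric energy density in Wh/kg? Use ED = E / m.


ED = E / m = 282.52 / 4.873 = 57.98 Wh/kg

57.98 Wh/kg


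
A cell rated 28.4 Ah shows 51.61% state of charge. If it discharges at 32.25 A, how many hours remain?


Step 1: remaining = SOC/100 * C_total = 51.61/100 * 28.4 = 14.657 Ah
Step 2: t = remaining / I = 14.657 / 32.25 = 0.4545 hr

0.4545 hr


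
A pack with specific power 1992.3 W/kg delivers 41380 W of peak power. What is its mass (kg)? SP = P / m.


m = P / SP = 41380 / 1992.3 = 20.77 kg

20.77 kg


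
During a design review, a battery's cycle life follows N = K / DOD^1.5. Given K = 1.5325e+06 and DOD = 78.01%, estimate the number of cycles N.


DOD^1.5 = 689.01
N = K / DOD^1.5 = 1.5325e+06 / 689.01 = 2224

2224 cycles


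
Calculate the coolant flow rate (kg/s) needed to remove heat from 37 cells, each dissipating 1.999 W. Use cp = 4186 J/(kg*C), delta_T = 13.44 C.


Q_total = 37 * 1.999 = 73.963 W
m_dot = Q_total / (cp * dT) = 73.963 / (4186 * 13.44) = 0.001315 kg/s

0.001315 kg/s


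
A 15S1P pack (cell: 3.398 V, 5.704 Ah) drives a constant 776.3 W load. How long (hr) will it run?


Step 1: E_pack = Ns * V_cell * Np * C_cell = 15 * 3.398 * 1 * 5.704 = 290.73 Wh
Step 2: t = E_pack / P = 290.73 / 776.3 = 0.3745 hr

0.3745 hr


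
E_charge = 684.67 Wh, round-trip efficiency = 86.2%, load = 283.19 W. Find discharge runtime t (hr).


Step 1: E_discharge = eta/100 * E_charge = 86.2/100 * 684.67 = 590.19 Wh
Step 2: t = E_discharge / P = 590.19 / 283.19 = 2.084 hr

2.084 hr


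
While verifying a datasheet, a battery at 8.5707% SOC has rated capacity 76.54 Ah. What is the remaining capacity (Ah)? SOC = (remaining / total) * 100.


remaining = SOC / 100 * total = 8.5707 / 100 * 76.54 = 6.560 Ah

6.560 Ah


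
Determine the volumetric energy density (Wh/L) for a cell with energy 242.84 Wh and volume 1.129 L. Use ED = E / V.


ED = E / V = 242.84 / 1.129 = 215.1 Wh/L

215.1 Wh/L


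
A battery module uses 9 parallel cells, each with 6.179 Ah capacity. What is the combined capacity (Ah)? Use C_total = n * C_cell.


C_total = 9 * 6.179 = 55.611 Ah

55.611 Ah


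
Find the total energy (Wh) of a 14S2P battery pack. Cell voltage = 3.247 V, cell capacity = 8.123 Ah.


V_pack = 14 * 3.247 = 45.458 V
C_pack = 2 * 8.123 = 16.246 Ah
E = V_pack * C_pack = 45.458 * 16.246 = 738.5 Wh

738.5 Wh


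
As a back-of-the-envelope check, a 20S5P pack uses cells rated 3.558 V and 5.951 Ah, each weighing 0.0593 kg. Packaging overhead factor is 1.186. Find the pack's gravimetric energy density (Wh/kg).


Step 1: V_pack = 20 * 3.558 = 71.16 V
Step 2: C_pack = 5 * 5.951 = 29.755 Ah
Step 3: E_pack = V_pack * C_pack = 71.16 * 29.755 = 2117.4 Wh
Step 4: m_pack = 20 * 5 * 0.0593 * 1.186 = 7.033 kg
Step 5: ED = E_pack / m_pack = 2117.4 / 7.033 = 301.1 Wh/kg

301.1 Wh/kg


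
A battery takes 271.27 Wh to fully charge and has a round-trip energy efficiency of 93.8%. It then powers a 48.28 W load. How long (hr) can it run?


Step 1: E_discharge = eta/100 * E_charge = 93.8/100 * 271.27 = 254.45 Wh
Step 2: t = E_discharge / P = 254.45 / 48.28 = 5.270 hr

5.270 hr


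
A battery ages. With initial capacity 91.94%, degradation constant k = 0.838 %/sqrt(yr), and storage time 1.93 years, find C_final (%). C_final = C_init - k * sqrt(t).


sqrt(t) = sqrt(1.93) = 1.3892
C_final = 91.94 - 0.838 * 1.3892 = 90.78%

90.78%


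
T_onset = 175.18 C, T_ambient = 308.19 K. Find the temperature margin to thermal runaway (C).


Convert: T_ambient = 308.19 K = 35.04 C
margin = 175.18 - 35.04 = 140.14 C

140.14 C


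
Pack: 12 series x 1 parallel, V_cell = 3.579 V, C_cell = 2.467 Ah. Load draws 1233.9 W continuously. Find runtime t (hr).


Step 1: E_pack = Ns * V_cell * Np * C_cell = 12 * 3.579 * 1 * 2.467 = 105.95 Wh
Step 2: t = E_pack / P = 105.95 / 1233.9 = 0.08587 hr

0.08587 hr


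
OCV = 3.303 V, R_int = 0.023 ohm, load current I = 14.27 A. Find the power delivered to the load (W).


Step 1: V_terminal = OCV - I*R = 3.303 - 14.27 * 0.023 = 2.9748 V
Step 2: P_out = V_terminal * I = 2.9748 * 14.27 = 42.45 W

42.45 W


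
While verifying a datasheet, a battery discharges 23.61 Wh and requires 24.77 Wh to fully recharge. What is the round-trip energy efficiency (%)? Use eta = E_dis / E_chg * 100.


Round-trip efficiency = 23.61/24.77 * 100% = 95.32%

95.32%


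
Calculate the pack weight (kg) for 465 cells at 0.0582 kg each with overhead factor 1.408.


m_pack = n * m_cell * overhead = 465 * 0.0582 * 1.408 = 38.10 kg

38.10 kg


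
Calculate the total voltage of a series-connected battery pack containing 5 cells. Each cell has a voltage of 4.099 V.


V_pack = n * V_cell = 5 * 4.099 = 20.495 V

20.495 V


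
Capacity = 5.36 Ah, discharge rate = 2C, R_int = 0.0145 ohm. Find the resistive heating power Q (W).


Step 1: I = C_rate * capacity = 2 * 5.36 = 10.72 A
Step 2: Q = I^2 * R = 10.72^2 * 0.0145 = 114.92 * 0.0145 = 1.666 W

1.666 W


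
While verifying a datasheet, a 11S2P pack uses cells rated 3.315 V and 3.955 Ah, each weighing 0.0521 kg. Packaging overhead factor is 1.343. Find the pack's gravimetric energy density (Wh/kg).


Step 1: V_pack = 11 * 3.315 = 36.465 V
Step 2: C_pack = 2 * 3.955 = 7.91 Ah
Step 3: E_pack = V_pack * C_pack = 36.465 * 7.91 = 288.44 Wh
Step 4: m_pack = 11 * 2 * 0.0521 * 1.343 = 1.5393 kg
Step 5: ED = E_pack / m_pack = 288.44 / 1.5393 = 187.4 Wh/kg

187.4 Wh/kg


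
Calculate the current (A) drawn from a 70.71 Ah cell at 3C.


I = C_rate * capacity = 3 * 70.71 = 212.13 A

212.13 A


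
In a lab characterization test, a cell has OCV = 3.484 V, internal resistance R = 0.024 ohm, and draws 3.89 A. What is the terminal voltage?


V = OCV - I*R = 3.484 - 3.89 * 0.024 = 3.391 V

3.391 V


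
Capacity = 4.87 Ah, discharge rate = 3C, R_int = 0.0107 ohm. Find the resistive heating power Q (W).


Step 1: I = C_rate * capacity = 3 * 4.87 = 14.61 A
Step 2: Q = I^2 * R = 14.61^2 * 0.0107 = 213.45 * 0.0107 = 2.284 W

2.284 W


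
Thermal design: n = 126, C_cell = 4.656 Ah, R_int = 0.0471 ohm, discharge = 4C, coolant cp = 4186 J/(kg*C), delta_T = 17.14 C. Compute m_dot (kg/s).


Step 1: I = 4 * 4.656 = 18.624 A
Step 2: Q_cell = I^2 * R = 18.624^2 * 0.0471 = 16.337 W
Step 3: Q_total = 126 * 16.337 = 2058.5 W
Step 4: m_dot = Q_total / (cp * dT) = 2058.5 / (4186 * 17.14) = 0.02869 kg/s

0.02869 kg/s


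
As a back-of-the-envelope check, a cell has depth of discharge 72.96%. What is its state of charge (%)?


SOC = 100 - DOD = 100 - 72.96 = 27.04%

27.04%


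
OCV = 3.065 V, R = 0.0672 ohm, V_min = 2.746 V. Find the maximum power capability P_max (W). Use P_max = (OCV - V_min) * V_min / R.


dV = OCV - V_min = 0.319 V (so I_max = dV / R)
P_max = dV * V_min / R = 0.319 * 2.746 / 0.0672 = 13.04 W

13.04 W


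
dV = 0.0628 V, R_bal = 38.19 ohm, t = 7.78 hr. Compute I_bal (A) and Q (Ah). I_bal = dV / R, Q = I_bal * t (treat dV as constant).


I_bal = dV / R = 0.0628 / 38.19 = 0.0016444 A
Q = I_bal * t = 0.0016444 * 7.78 = 0.01279 Ah

I=0.0016444 A, Q=0.01279 Ah


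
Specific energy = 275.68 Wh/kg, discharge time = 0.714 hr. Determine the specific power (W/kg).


Specific power = 275.68 Wh/kg / 0.714 hr = 386.1 W/kg

386.1 W/kg


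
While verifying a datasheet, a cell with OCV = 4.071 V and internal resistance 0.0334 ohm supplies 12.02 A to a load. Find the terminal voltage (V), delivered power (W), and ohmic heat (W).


Step 1: V_terminal = OCV - I*R = 4.071 - 12.02 * 0.0334 = 3.6695 V
Step 2: P_out = V_terminal * I = 3.6695 * 12.02 = 44.11 W
Step 3: Q = I^2 * R = 12.02^2 * 0.0334 = 4.826 W

V=3.6695 V, P=44.11 W, Q=4.826 W


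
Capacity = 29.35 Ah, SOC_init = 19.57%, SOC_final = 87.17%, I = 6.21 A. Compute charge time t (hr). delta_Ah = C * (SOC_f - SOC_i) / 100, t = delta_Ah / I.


Step 1: dSOC = 87.17% - 19.57% = 67.6%
Step 2: delta_Ah = 29.35 * 67.6 / 100 = 19.841 Ah
Step 3: t = 19.841 / 6.21 = 3.195 hr

3.195 hr


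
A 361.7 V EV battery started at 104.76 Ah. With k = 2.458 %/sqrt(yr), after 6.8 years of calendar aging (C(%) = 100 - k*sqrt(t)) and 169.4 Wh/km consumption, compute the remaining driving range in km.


Step 1: capacity retention = 100 - 2.458 * sqrt(6.8) = 100 - 2.458 * 2.6077 = 93.59%
Step 2: C_now = 104.76 * 93.59/100 = 98.045 Ah
Step 3: E_pack = V * C_now = 361.7 * 98.045 = 35463 Wh
Step 4: range = E_pack / consumption = 35463 / 169.4 = 209.3 km

209.3 km


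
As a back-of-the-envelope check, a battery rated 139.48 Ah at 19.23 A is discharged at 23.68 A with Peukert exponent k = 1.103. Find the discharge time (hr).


Step 1: t_rated = C / I_rated = 139.48 / 19.23 = 7.2533 hr
Step 2: ratio = 19.23 / 23.68 = 0.81208
Step 3: ratio^k = 0.81208^1.103 = 0.79485
Step 4: t = t_rated * ratio^k = 7.2533 * 0.79485 = 5.765 hr

5.765 hr


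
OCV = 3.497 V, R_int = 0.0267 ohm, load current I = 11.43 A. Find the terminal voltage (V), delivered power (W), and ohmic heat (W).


Step 1: V_terminal = OCV - I*R = 3.497 - 11.43 * 0.0267 = 3.1918 V
Step 2: P_out = V_terminal * I = 3.1918 * 11.43 = 36.48 W
Step 3: Q = I^2 * R = 11.43^2 * 0.0267 = 3.488 W

V=3.1918 V, P=36.48 W, Q=3.488 W


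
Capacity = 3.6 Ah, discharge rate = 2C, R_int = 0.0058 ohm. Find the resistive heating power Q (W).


Step 1: I = C_rate * capacity = 2 * 3.6 = 7.2 A
Step 2: Q = I^2 * R = 7.2^2 * 0.0058 = 51.84 * 0.0058 = 0.3007 W

0.3007 W


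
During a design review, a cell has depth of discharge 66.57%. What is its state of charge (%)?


SOC = 100 - DOD = 100 - 66.57 = 33.43%

33.43%


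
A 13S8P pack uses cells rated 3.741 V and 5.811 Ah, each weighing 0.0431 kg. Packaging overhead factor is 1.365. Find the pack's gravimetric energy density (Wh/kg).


Step 1: V_pack = 13 * 3.741 = 48.633 V
Step 2: C_pack = 8 * 5.811 = 46.488 Ah
Step 3: E_pack = V_pack * C_pack = 48.633 * 46.488 = 2260.9 Wh
Step 4: m_pack = 13 * 8 * 0.0431 * 1.365 = 6.1185 kg
Step 5: ED = E_pack / m_pack = 2260.9 / 6.1185 = 369.5 Wh/kg

369.5 Wh/kg


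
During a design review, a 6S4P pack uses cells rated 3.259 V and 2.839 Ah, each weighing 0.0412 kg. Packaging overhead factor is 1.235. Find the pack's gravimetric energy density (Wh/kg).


Step 1: V_pack = 6 * 3.259 = 19.554 V
Step 2: C_pack = 4 * 2.839 = 11.356 Ah
Step 3: E_pack = V_pack * C_pack = 19.554 * 11.356 = 222.06 Wh
Step 4: m_pack = 6 * 4 * 0.0412 * 1.235 = 1.2212 kg
Step 5: ED = E_pack / m_pack = 222.06 / 1.2212 = 181.8 Wh/kg

181.8 Wh/kg


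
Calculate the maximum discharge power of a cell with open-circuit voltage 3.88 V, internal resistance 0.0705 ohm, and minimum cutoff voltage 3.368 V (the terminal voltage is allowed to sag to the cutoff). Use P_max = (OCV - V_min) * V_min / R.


P_max = (OCV - V_min) * V_min / R = (3.88 - 3.368) * 3.368 / 0.0705 = 0.512 * 3.368 / 0.0705 = 24.46 W

24.46 W


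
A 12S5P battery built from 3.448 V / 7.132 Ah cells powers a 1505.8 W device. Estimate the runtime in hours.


Step 1: E_pack = Ns * V_cell * Np * C_cell = 12 * 3.448 * 5 * 7.132 = 1475.5 Wh
Step 2: t = E_pack / P = 1475.5 / 1505.8 = 0.9799 hr

0.9799 hr


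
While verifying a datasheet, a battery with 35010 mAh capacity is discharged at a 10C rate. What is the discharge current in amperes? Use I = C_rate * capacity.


Convert: capacity = 35010 mAh = 35.01 Ah
At 10C: I = 10 * 35.01 Ah = 350.1 A

350.1 A


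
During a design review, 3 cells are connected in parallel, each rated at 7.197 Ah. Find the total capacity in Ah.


Parallel capacities add: 3 * 7.197 Ah = 21.591 Ah

21.591 Ah


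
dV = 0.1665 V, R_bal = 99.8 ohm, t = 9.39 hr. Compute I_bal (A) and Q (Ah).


I_bal = dV / R = 0.1665 / 99.8 = 0.0016683 A
Q = I_bal * t = 0.0016683 * 9.39 = 0.01567 Ah

I=0.0016683 A, Q=0.01567 Ah


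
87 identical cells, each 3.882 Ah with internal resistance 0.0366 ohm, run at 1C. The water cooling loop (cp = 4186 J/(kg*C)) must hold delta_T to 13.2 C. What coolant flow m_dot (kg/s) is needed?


Step 1: I = 1 * 3.882 = 3.882 A
Step 2: Q_cell = I^2 * R = 3.882^2 * 0.0366 = 0.55156 W
Step 3: Q_total = 87 * 0.55156 = 47.986 W
Step 4: m_dot = Q_total / (cp * dT) = 47.986 / (4186 * 13.2) = 8.684e-04 kg/s

8.684e-04 kg/s


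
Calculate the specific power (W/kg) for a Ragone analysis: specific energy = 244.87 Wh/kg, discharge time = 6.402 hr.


P_specific = E / t = 244.87 / 6.402 = 38.25 W/kg

38.25 W/kg


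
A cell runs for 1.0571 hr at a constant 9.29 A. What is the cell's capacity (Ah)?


C = I * t = 9.29 * 1.0571 = 9.820 Ah

9.820 Ah


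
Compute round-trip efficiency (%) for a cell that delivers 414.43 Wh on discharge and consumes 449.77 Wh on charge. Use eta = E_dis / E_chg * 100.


Round-trip efficiency = 414.43/449.77 * 100% = 92.14%

92.14%


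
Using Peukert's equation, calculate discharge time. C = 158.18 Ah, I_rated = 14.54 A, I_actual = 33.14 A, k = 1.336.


Step 1: t_rated = C / I_rated = 158.18 / 14.54 = 10.879 hr
Step 2: ratio = 14.54 / 33.14 = 0.43874
Step 3: ratio^k = 0.43874^1.336 = 0.33265
Step 4: t = t_rated * ratio^k = 10.879 * 0.33265 = 3.619 hr

3.619 hr


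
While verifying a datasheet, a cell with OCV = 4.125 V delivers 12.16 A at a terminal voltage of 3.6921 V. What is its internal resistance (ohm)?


R = (OCV - V) / I = (4.125 - 3.6921) / 12.16 = 0.03560 ohm

0.03560 ohm


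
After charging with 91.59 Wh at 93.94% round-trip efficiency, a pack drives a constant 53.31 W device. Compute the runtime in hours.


Step 1: E_discharge = eta/100 * E_charge = 93.94/100 * 91.59 = 86.04 Wh
Step 2: t = E_discharge / P = 86.04 / 53.31 = 1.614 hr

1.614 hr


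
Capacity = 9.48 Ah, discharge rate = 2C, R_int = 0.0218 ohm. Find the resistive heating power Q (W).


Step 1: I = C_rate * capacity = 2 * 9.48 = 18.96 A
Step 2: Q = I^2 * R = 18.96^2 * 0.0218 = 359.48 * 0.0218 = 7.837 W

7.837 W


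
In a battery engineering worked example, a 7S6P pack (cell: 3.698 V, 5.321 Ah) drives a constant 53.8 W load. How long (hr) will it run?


Step 1: E_pack = Ns * V_cell * Np * C_cell = 7 * 3.698 * 6 * 5.321 = 826.44 Wh
Step 2: t = E_pack / P = 826.44 / 53.8 = 15.36 hr

15.36 hr


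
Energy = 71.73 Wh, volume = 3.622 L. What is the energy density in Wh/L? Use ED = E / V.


Volumetric ED = 71.73 Wh / 3.622 L = 19.80 Wh/L

19.80 Wh/L


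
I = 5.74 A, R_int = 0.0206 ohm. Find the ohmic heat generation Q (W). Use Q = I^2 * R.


Q = I^2 * R = 5.74^2 * 0.0206 = 0.6787 W

0.6787 W


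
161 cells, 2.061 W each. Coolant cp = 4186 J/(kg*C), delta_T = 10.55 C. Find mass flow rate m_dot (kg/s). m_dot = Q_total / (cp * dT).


Q_total = 161 * 2.061 = 331.82 W
m_dot = Q_total / (cp * dT) = 331.82 / (4186 * 10.55) = 0.007514 kg/s

0.007514 kg/s


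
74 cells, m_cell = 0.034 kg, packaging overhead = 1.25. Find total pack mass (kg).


Cell mass sum = 74 * 0.034 = 2.516 kg
With overhead 1.25: m_pack = 2.516 * 1.25 = 3.145 kg

3.145 kg


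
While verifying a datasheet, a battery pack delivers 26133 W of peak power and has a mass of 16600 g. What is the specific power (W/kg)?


Convert: m = 16600 g = 16.6 kg
SP = P / m = 26133 / 16.6 = 1574 W/kg

1574 W/kg


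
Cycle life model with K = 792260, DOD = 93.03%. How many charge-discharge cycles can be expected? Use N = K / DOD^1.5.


Step 1: DOD^1.5 = 93.03^1.5 = 897.29
Step 2: N = 792260 / 897.29 = 882.9 cycles

882.9 cycles


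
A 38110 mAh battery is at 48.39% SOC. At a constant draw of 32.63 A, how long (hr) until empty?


Convert: C_total = 38110 mAh = 38.11 Ah
Step 1: remaining = SOC/100 * C_total = 48.39/100 * 38.11 = 18.441 Ah
Step 2: t = remaining / I = 18.441 / 32.63 = 0.5652 hr

0.5652 hr


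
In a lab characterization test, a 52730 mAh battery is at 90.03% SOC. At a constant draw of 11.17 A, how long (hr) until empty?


Convert: C_total = 52730 mAh = 52.73 Ah
Step 1: remaining = SOC/100 * C_total = 90.03/100 * 52.73 = 47.473 Ah
Step 2: t = remaining / I = 47.473 / 11.17 = 4.250 hr

4.250 hr


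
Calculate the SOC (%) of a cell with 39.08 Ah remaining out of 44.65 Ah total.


SOC% = 39.08 / 44.65 * 100 = 87.53%

87.53%


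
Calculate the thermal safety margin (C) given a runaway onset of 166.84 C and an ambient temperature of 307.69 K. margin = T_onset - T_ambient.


Convert: T_ambient = 307.69 K = 34.54 C
margin = 166.84 - 34.54 = 132.3 C

132.3 C


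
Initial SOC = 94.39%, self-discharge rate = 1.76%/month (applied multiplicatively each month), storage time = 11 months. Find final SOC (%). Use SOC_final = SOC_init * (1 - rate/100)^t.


decay = (1 - 1.76/100)^11 = 0.82257
SOC_final = 94.39 * 0.82257 = 77.64%

77.64%


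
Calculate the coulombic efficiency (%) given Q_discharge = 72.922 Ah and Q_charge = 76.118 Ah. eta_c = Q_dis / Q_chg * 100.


Coulombic efficiency = 72.922/76.118 * 100% = 95.80%

95.80%


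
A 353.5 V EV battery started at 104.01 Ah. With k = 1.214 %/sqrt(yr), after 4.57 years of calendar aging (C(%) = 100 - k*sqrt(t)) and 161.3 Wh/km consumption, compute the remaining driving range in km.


Step 1: capacity retention = 100 - 1.214 * sqrt(4.57) = 100 - 1.214 * 2.1378 = 97.405%
Step 2: C_now = 104.01 * 97.405/100 = 101.31 Ah
Step 3: E_pack = V * C_now = 353.5 * 101.31 = 35813 Wh
Step 4: range = E_pack / consumption = 35813 / 161.3 = 222.0 km

222.0 km


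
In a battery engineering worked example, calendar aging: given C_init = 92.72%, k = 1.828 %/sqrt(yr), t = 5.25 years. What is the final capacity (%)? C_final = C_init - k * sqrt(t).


sqrt(t) = sqrt(5.25) = 2.2913
C_final = 92.72 - 1.828 * 2.2913 = 88.53%

88.53%


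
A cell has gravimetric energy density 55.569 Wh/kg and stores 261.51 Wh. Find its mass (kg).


m = E / ED = 261.51 / 55.569 = 4.706 kg

4.706 kg


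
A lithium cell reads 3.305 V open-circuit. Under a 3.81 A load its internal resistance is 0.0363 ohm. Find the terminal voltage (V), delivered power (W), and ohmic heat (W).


Step 1: V_terminal = OCV - I*R = 3.305 - 3.81 * 0.0363 = 3.1667 V
Step 2: P_out = V_terminal * I = 3.1667 * 3.81 = 12.07 W
Step 3: Q = I^2 * R = 3.81^2 * 0.0363 = 0.5269 W

V=3.1667 V, P=12.07 W, Q=0.5269 W


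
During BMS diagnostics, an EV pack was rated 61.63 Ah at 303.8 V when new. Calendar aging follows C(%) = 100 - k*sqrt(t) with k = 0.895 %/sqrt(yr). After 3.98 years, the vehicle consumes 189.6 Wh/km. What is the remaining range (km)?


Step 1: capacity retention = 100 - 0.895 * sqrt(3.98) = 100 - 0.895 * 1.995 = 98.214%
Step 2: C_now = 61.63 * 98.214/100 = 60.529 Ah
Step 3: E_pack = V * C_now = 303.8 * 60.529 = 18389 Wh
Step 4: range = E_pack / consumption = 18389 / 189.6 = 96.99 km

96.99 km


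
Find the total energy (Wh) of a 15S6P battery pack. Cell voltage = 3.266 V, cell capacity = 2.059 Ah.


V_pack = 15 * 3.266 = 48.99 V
C_pack = 6 * 2.059 = 12.354 Ah
E = V_pack * C_pack = 48.99 * 12.354 = 605.2 Wh

605.2 Wh


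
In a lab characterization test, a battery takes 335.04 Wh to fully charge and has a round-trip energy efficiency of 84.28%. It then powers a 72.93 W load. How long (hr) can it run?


Step 1: E_discharge = eta/100 * E_charge = 84.28/100 * 335.04 = 282.37 Wh
Step 2: t = E_discharge / P = 282.37 / 72.93 = 3.872 hr

3.872 hr


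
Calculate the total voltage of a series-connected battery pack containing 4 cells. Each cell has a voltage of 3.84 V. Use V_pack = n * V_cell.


V_pack = n * V_cell = 4 * 3.84 = 15.36 V

15.36 V


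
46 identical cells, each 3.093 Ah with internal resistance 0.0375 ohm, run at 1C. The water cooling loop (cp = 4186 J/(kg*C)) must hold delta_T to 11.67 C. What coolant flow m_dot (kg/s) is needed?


Step 1: I = 1 * 3.093 = 3.093 A
Step 2: Q_cell = I^2 * R = 3.093^2 * 0.0375 = 0.35875 W
Step 3: Q_total = 46 * 0.35875 = 16.503 W
Step 4: m_dot = Q_total / (cp * dT) = 16.503 / (4186 * 11.67) = 3.378e-04 kg/s

3.378e-04 kg/s


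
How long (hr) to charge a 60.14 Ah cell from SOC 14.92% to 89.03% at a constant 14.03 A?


Step 1: dSOC = 89.03% - 14.92% = 74.11%
Step 2: delta_Ah = 60.14 * 74.11 / 100 = 44.57 Ah
Step 3: t = 44.57 / 14.03 = 3.177 hr

3.177 hr


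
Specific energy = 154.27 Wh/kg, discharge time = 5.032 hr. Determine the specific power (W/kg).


P_specific = E / t = 154.27 / 5.032 = 30.66 W/kg

30.66 W/kg


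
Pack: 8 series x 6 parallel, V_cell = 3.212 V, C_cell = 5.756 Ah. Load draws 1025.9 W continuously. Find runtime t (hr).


Step 1: E_pack = Ns * V_cell * Np * C_cell = 8 * 3.212 * 6 * 5.756 = 887.44 Wh
Step 2: t = E_pack / P = 887.44 / 1025.9 = 0.8650 hr

0.8650 hr


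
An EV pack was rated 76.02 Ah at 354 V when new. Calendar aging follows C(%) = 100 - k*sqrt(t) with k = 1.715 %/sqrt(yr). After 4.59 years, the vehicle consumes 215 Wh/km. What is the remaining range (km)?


Step 1: capacity retention = 100 - 1.715 * sqrt(4.59) = 100 - 1.715 * 2.1424 = 96.326%
Step 2: C_now = 76.02 * 96.326/100 = 73.227 Ah
Step 3: E_pack = V * C_now = 354 * 73.227 = 25922 Wh
Step 4: range = E_pack / consumption = 25922 / 215 = 120.6 km

120.6 km


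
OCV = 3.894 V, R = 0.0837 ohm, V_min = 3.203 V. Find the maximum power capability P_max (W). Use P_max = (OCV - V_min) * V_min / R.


P_max = (OCV - V_min) * V_min / R = (3.894 - 3.203) * 3.203 / 0.0837 = 0.691 * 3.203 / 0.0837 = 26.44 W

26.44 W


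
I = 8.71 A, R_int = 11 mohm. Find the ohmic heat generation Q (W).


Convert: R = 11 mohm = 0.011 ohm
Q = I^2 * R = 8.71^2 * 0.011 = 0.8345 W

0.8345 W


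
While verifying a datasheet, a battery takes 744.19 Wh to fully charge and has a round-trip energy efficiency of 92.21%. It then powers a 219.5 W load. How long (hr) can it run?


Step 1: E_discharge = eta/100 * E_charge = 92.21/100 * 744.19 = 686.22 Wh
Step 2: t = E_discharge / P = 686.22 / 219.5 = 3.126 hr

3.126 hr


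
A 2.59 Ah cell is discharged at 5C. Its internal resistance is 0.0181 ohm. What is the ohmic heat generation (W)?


Step 1: I = C_rate * capacity = 5 * 2.59 = 12.95 A
Step 2: Q = I^2 * R = 12.95^2 * 0.0181 = 167.7 * 0.0181 = 3.035 W

3.035 W


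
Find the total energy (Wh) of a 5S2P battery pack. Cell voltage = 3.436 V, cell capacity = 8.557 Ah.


V_pack = 5 * 3.436 = 17.18 V
C_pack = 2 * 8.557 = 17.114 Ah
E = V_pack * C_pack = 17.18 * 17.114 = 294.0 Wh

294.0 Wh


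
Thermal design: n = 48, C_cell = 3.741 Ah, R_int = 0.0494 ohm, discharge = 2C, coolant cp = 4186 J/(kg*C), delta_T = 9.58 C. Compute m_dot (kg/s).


Step 1: I = 2 * 3.741 = 7.482 A
Step 2: Q_cell = I^2 * R = 7.482^2 * 0.0494 = 2.7654 W
Step 3: Q_total = 48 * 2.7654 = 132.74 W
Step 4: m_dot = Q_total / (cp * dT) = 132.74 / (4186 * 9.58) = 0.003310 kg/s

0.003310 kg/s


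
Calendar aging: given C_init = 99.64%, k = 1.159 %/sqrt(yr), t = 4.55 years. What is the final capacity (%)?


sqrt(t) = sqrt(4.55) = 2.1331
C_final = 99.64 - 1.159 * 2.1331 = 97.17%

97.17%


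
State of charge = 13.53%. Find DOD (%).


DOD = 100 - SOC = 100 - 13.53 = 86.47%

86.47%


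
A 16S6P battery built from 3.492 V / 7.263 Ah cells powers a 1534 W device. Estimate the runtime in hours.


Step 1: E_pack = Ns * V_cell * Np * C_cell = 16 * 3.492 * 6 * 7.263 = 2434.8 Wh
Step 2: t = E_pack / P = 2434.8 / 1534 = 1.587 hr

1.587 hr


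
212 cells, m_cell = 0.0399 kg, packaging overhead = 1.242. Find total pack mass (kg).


Cell mass sum = 212 * 0.0399 = 8.4588 kg
With overhead 1.242: m_pack = 8.4588 * 1.242 = 10.51 kg

10.51 kg


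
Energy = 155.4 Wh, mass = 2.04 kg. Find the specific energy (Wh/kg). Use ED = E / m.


ED = E / m = 155.4 / 2.04 = 76.18 Wh/kg

76.18 Wh/kg


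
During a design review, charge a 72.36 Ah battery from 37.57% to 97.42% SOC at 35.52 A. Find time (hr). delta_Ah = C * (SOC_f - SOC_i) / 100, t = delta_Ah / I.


Step 1: dSOC = 97.42% - 37.57% = 59.85%
Step 2: delta_Ah = 72.36 * 59.85 / 100 = 43.307 Ah
Step 3: t = 43.307 / 35.52 = 1.219 hr

1.219 hr


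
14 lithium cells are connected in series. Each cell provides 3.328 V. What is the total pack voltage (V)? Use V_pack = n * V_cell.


With 14 cells in series at 3.328 V each, V_pack = 46.592 V

46.592 V


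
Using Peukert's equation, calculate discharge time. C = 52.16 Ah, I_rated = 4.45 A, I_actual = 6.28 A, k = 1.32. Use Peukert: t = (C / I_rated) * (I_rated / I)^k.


Step 1: t_rated = C / I_rated = 52.16 / 4.45 = 11.721 hr
Step 2: ratio = 4.45 / 6.28 = 0.7086
Step 3: ratio^k = 0.7086^1.32 = 0.63464
Step 4: t = t_rated * ratio^k = 11.721 * 0.63464 = 7.439 hr

7.439 hr


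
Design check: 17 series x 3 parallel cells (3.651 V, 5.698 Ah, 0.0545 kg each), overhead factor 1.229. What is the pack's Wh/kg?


Step 1: V_pack = 17 * 3.651 = 62.067 V
Step 2: C_pack = 3 * 5.698 = 17.094 Ah
Step 3: E_pack = V_pack * C_pack = 62.067 * 17.094 = 1061 Wh
Step 4: m_pack = 17 * 3 * 0.0545 * 1.229 = 3.416 kg
Step 5: ED = E_pack / m_pack = 1061 / 3.416 = 310.6 Wh/kg

310.6 Wh/kg


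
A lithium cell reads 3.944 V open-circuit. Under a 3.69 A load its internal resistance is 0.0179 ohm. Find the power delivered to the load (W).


Step 1: V_terminal = OCV - I*R = 3.944 - 3.69 * 0.0179 = 3.8779 V
Step 2: P_out = V_terminal * I = 3.8779 * 3.69 = 14.31 W

14.31 W


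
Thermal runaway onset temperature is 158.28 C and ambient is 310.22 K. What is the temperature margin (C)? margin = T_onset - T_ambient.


Convert: T_ambient = 310.22 K = 37.07 C
margin = 158.28 - 37.07 = 121.21 C

121.21 C


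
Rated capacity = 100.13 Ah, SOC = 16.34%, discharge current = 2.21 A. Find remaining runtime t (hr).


Step 1: remaining = SOC/100 * C_total = 16.34/100 * 100.13 = 16.361 Ah
Step 2: t = remaining / I = 16.361 / 2.21 = 7.403 hr

7.403 hr


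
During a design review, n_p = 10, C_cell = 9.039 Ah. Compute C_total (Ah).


Parallel capacities add: 10 * 9.039 Ah = 90.39 Ah

90.39 Ah


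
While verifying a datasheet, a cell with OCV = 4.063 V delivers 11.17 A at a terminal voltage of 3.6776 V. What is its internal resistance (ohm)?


R = (OCV - V) / I = (4.063 - 3.6776) / 11.17 = 0.03450 ohm

0.03450 ohm


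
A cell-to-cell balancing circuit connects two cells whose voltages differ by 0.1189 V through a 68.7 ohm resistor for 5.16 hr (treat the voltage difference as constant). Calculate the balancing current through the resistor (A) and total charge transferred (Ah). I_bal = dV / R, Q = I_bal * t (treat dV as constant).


First, Ohm's law: I_bal = 0.1189 V / 68.7 ohm = 0.0017307 A
Then Q = I * t = 0.0017307 A * 5.16 hr = 0.008930 Ah

I=0.0017307 A, Q=0.008930 Ah


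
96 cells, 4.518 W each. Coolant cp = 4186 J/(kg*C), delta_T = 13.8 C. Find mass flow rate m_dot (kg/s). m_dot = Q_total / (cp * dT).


Q_total = 96 * 4.518 = 433.73 W
m_dot = Q_total / (cp * dT) = 433.73 / (4186 * 13.8) = 0.007508 kg/s

0.007508 kg/s


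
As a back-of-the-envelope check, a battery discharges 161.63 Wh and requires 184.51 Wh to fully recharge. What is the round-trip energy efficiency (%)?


Round-trip efficiency = 161.63/184.51 * 100% = 87.60%

87.60%


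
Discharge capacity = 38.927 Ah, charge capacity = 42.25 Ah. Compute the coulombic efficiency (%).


Coulombic efficiency = 38.927/42.25 * 100% = 92.13%

92.13%


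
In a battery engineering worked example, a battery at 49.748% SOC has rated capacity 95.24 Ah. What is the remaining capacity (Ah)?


remaining = SOC / 100 * total = 49.748 / 100 * 95.24 = 47.38 Ah

47.38 Ah


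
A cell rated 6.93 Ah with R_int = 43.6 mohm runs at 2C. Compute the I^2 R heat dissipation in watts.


Convert: R = 43.6 mohm = 0.0436 ohm
Step 1: I = C_rate * capacity = 2 * 6.93 = 13.86 A
Step 2: Q = I^2 * R = 13.86^2 * 0.0436 = 192.1 * 0.0436 = 8.376 W

8.376 W


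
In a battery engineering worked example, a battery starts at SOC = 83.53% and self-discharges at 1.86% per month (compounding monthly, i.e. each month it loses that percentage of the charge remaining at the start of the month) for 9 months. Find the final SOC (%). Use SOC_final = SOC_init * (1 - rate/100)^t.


Monthly retention factor = 1 - 1.86/100 = 0.9814
Over 9 months: factor^9 = 0.84453
SOC_final = 83.53 * 0.84453 = 70.54%

70.54%


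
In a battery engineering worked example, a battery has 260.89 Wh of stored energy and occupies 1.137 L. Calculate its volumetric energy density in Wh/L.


Volumetric ED = 260.89 Wh / 1.137 L = 229.5 Wh/L

229.5 Wh/L


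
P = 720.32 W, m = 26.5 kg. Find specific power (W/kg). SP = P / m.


SP = P / m = 720.32 / 26.5 = 27.18 W/kg

27.18 W/kg


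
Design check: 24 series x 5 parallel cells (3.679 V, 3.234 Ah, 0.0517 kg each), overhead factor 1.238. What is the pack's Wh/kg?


Step 1: V_pack = 24 * 3.679 = 88.296 V
Step 2: C_pack = 5 * 3.234 = 16.17 Ah
Step 3: E_pack = V_pack * C_pack = 88.296 * 16.17 = 1427.7 Wh
Step 4: m_pack = 24 * 5 * 0.0517 * 1.238 = 7.6806 kg
Step 5: ED = E_pack / m_pack = 1427.7 / 7.6806 = 185.9 Wh/kg

185.9 Wh/kg


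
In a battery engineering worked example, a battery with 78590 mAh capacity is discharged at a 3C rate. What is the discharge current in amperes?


Convert: capacity = 78590 mAh = 78.59 Ah
At 3C: I = 3 * 78.59 Ah = 235.77 A

235.77 A


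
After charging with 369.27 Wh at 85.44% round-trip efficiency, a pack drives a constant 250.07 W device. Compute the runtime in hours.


Step 1: E_discharge = eta/100 * E_charge = 85.44/100 * 369.27 = 315.5 Wh
Step 2: t = E_discharge / P = 315.5 / 250.07 = 1.262 hr

1.262 hr


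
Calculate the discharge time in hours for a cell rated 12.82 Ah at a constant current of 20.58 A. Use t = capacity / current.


t = capacity / current = 12.82 / 20.58 = 0.6229 hr

0.6229 hr


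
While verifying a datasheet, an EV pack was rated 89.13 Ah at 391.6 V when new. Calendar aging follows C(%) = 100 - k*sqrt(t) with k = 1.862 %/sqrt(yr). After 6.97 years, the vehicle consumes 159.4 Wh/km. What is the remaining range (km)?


Step 1: capacity retention = 100 - 1.862 * sqrt(6.97) = 100 - 1.862 * 2.6401 = 95.084%
Step 2: C_now = 89.13 * 95.084/100 = 84.748 Ah
Step 3: E_pack = V * C_now = 391.6 * 84.748 = 33187 Wh
Step 4: range = E_pack / consumption = 33187 / 159.4 = 208.2 km

208.2 km


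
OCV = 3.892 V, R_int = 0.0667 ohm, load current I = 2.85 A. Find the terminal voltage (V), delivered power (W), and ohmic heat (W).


Step 1: V_terminal = OCV - I*R = 3.892 - 2.85 * 0.0667 = 3.7019 V
Step 2: P_out = V_terminal * I = 3.7019 * 2.85 = 10.55 W
Step 3: Q = I^2 * R = 2.85^2 * 0.0667 = 0.5418 W

V=3.7019 V, P=10.55 W, Q=0.5418 W


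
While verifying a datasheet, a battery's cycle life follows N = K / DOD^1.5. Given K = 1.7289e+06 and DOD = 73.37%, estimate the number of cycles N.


Step 1: DOD^1.5 = 73.37^1.5 = 628.46
Step 2: N = 1.7289e+06 / 628.46 = 2751 cycles

2751 cycles


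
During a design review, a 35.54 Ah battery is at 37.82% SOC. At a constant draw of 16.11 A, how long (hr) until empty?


Step 1: remaining = SOC/100 * C_total = 37.82/100 * 35.54 = 13.441 Ah
Step 2: t = remaining / I = 13.441 / 16.11 = 0.8343 hr

0.8343 hr


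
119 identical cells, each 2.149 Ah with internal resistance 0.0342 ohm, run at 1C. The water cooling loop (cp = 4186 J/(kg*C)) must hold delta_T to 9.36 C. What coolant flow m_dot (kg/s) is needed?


Step 1: I = 1 * 2.149 = 2.149 A
Step 2: Q_cell = I^2 * R = 2.149^2 * 0.0342 = 0.15794 W
Step 3: Q_total = 119 * 0.15794 = 18.795 W
Step 4: m_dot = Q_total / (cp * dT) = 18.795 / (4186 * 9.36) = 4.797e-04 kg/s

4.797e-04 kg/s


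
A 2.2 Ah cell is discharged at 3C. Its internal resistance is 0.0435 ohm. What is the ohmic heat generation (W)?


Step 1: I = C_rate * capacity = 3 * 2.2 = 6.6 A
Step 2: Q = I^2 * R = 6.6^2 * 0.0435 = 43.56 * 0.0435 = 1.895 W

1.895 W


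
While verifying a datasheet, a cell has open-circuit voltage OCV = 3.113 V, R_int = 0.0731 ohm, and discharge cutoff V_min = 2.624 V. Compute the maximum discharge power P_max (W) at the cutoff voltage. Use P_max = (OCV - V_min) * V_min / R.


dV = OCV - V_min = 0.489 V (so I_max = dV / R)
P_max = dV * V_min / R = 0.489 * 2.624 / 0.0731 = 17.55 W

17.55 W


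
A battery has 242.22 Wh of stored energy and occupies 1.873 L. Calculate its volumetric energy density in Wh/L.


ED = E / V = 242.22 / 1.873 = 129.3 Wh/L

129.3 Wh/L


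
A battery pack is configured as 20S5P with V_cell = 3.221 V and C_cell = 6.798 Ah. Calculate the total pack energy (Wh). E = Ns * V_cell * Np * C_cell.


V_pack = 20 * 3.221 = 64.42 V
C_pack = 5 * 6.798 = 33.99 Ah
E = V_pack * C_pack = 64.42 * 33.99 = 2190 Wh

2190 Wh


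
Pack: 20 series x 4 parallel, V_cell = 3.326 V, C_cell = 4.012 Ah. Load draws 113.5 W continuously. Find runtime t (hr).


Step 1: E_pack = Ns * V_cell * Np * C_cell = 20 * 3.326 * 4 * 4.012 = 1067.5 Wh
Step 2: t = E_pack / P = 1067.5 / 113.5 = 9.405 hr

9.405 hr


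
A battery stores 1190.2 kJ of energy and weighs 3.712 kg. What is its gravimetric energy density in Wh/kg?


Convert: E = 1190.2 kJ = 330.61 Wh
ED = E / m = 330.61 / 3.712 = 89.07 Wh/kg

89.07 Wh/kg


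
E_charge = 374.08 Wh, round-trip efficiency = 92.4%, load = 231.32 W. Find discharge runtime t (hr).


Step 1: E_discharge = eta/100 * E_charge = 92.4/100 * 374.08 = 345.65 Wh
Step 2: t = E_discharge / P = 345.65 / 231.32 = 1.494 hr

1.494 hr


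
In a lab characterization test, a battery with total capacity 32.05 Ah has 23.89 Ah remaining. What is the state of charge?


SOC% = 23.89 / 32.05 * 100 = 74.54%

74.54%


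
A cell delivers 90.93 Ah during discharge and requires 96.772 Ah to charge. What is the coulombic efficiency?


eta_c = Q_dis / Q_chg * 100 = 90.93 / 96.772 * 100 = 93.96%

93.96%


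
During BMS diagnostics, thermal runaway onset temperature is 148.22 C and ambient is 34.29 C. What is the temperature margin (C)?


Safety margin = 148.22 C - 34.29 C = 113.93 C

113.93 C


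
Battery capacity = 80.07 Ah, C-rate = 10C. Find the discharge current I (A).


I = C_rate * capacity = 10 * 80.07 = 800.7 A

800.7 A


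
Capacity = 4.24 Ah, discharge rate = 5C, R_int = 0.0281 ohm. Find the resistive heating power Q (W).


Step 1: I = C_rate * capacity = 5 * 4.24 = 21.2 A
Step 2: Q = I^2 * R = 21.2^2 * 0.0281 = 449.44 * 0.0281 = 12.63 W

12.63 W


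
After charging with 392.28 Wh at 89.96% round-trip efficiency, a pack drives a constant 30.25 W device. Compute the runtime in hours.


Step 1: E_discharge = eta/100 * E_charge = 89.96/100 * 392.28 = 352.9 Wh
Step 2: t = E_discharge / P = 352.9 / 30.25 = 11.67 hr

11.67 hr


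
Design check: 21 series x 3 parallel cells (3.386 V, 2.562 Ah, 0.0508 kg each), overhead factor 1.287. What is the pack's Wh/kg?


Step 1: V_pack = 21 * 3.386 = 71.106 V
Step 2: C_pack = 3 * 2.562 = 7.686 Ah
Step 3: E_pack = V_pack * C_pack = 71.106 * 7.686 = 546.52 Wh
Step 4: m_pack = 21 * 3 * 0.0508 * 1.287 = 4.1189 kg
Step 5: ED = E_pack / m_pack = 546.52 / 4.1189 = 132.7 Wh/kg

132.7 Wh/kg


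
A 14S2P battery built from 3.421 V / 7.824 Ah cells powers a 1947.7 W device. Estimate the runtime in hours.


Step 1: E_pack = Ns * V_cell * Np * C_cell = 14 * 3.421 * 2 * 7.824 = 749.45 Wh
Step 2: t = E_pack / P = 749.45 / 1947.7 = 0.3848 hr

0.3848 hr


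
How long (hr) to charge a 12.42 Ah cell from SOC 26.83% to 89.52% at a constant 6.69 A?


delta_Ah = 12.42 * (89.52 - 26.83) / 100 = 7.7861 Ah
t = delta_Ah / I = 7.7861 / 6.69 = 1.164 hr

1.164 hr


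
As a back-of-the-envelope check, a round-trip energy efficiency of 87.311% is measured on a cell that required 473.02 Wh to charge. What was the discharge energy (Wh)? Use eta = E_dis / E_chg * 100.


E_dis = eta/100 * E_chg = 87.311/100 * 473.02 = 413.0 Wh

413.0 Wh


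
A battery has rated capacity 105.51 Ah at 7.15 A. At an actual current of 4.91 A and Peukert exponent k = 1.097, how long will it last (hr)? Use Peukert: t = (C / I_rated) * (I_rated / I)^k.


Step 1: t_rated = C / I_rated = 105.51 / 7.15 = 14.757 hr
Step 2: ratio = 7.15 / 4.91 = 1.4562
Step 3: ratio^k = 1.4562^1.097 = 1.5103
Step 4: t = t_rated * ratio^k = 14.757 * 1.5103 = 22.29 hr

22.29 hr


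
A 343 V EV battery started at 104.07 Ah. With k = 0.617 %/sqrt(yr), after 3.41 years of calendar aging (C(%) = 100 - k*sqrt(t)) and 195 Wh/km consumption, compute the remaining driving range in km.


Step 1: capacity retention = 100 - 0.617 * sqrt(3.41) = 100 - 0.617 * 1.8466 = 98.861%
Step 2: C_now = 104.07 * 98.861/100 = 102.88 Ah
Step 3: E_pack = V * C_now = 343 * 102.88 = 35288 Wh
Step 4: range = E_pack / consumption = 35288 / 195 = 181.0 km

181.0 km


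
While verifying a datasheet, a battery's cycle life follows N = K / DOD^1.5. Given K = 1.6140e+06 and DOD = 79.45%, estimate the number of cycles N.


Step 1: DOD^1.5 = 79.45^1.5 = 708.18
Step 2: N = 1.6140e+06 / 708.18 = 2279 cycles

2279 cycles


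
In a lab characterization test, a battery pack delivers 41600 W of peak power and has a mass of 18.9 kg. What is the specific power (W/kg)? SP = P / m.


SP = P / m = 41600 / 18.9 = 2201 W/kg

2201 W/kg


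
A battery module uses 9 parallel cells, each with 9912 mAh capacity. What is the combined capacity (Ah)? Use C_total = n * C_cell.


Convert: C_cell = 9912 mAh = 9.912 Ah
C_total = 9 * 9.912 = 89.208 Ah

89.208 Ah


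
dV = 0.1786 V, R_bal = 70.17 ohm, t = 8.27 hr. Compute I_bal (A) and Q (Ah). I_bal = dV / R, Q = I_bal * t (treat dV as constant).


I_bal = dV / R = 0.1786 / 70.17 = 0.0025452 A
Q = I_bal * t = 0.0025452 * 8.27 = 0.02105 Ah

I=0.0025452 A, Q=0.02105 Ah


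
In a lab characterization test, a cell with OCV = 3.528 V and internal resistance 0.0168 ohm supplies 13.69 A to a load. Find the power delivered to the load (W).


Step 1: V_terminal = OCV - I*R = 3.528 - 13.69 * 0.0168 = 3.298 V
Step 2: P_out = V_terminal * I = 3.298 * 13.69 = 45.15 W

45.15 W


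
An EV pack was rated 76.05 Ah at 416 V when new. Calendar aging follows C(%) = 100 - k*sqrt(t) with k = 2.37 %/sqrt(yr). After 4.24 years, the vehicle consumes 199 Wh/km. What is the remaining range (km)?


Step 1: capacity retention = 100 - 2.37 * sqrt(4.24) = 100 - 2.37 * 2.0591 = 95.12%
Step 2: C_now = 76.05 * 95.12/100 = 72.339 Ah
Step 3: E_pack = V * C_now = 416 * 72.339 = 30093 Wh
Step 4: range = E_pack / consumption = 30093 / 199 = 151.2 km

151.2 km


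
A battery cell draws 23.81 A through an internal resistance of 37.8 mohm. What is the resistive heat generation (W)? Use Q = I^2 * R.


Convert: R = 37.8 mohm = 0.0378 ohm
I^2 = 566.92
Q = 566.92 * 0.0378 = 21.43 W

21.43 W


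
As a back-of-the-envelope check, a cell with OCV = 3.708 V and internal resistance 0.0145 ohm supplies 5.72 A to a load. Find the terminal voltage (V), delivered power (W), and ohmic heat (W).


Step 1: V_terminal = OCV - I*R = 3.708 - 5.72 * 0.0145 = 3.6251 V
Step 2: P_out = V_terminal * I = 3.6251 * 5.72 = 20.74 W
Step 3: Q = I^2 * R = 5.72^2 * 0.0145 = 0.4744 W

V=3.6251 V, P=20.74 W, Q=0.4744 W


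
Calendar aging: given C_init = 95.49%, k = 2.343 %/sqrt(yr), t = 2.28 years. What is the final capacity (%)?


Step 1: sqrt(2.28 yr) = 1.51
Step 2: drop = 2.343 * 1.51 = 3.5379
Step 3: C_final = 95.49 - 3.5379 = 91.95%

91.95%


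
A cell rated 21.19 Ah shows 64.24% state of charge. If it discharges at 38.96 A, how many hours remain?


Step 1: remaining = SOC/100 * C_total = 64.24/100 * 21.19 = 13.612 Ah
Step 2: t = remaining / I = 13.612 / 38.96 = 0.3494 hr

0.3494 hr


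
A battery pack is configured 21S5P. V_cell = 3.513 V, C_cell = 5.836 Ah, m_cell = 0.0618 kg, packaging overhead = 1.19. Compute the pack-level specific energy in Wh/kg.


Step 1: V_pack = 21 * 3.513 = 73.773 V
Step 2: C_pack = 5 * 5.836 = 29.18 Ah
Step 3: E_pack = V_pack * C_pack = 73.773 * 29.18 = 2152.7 Wh
Step 4: m_pack = 21 * 5 * 0.0618 * 1.19 = 7.7219 kg
Step 5: ED = E_pack / m_pack = 2152.7 / 7.7219 = 278.8 Wh/kg

278.8 Wh/kg
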